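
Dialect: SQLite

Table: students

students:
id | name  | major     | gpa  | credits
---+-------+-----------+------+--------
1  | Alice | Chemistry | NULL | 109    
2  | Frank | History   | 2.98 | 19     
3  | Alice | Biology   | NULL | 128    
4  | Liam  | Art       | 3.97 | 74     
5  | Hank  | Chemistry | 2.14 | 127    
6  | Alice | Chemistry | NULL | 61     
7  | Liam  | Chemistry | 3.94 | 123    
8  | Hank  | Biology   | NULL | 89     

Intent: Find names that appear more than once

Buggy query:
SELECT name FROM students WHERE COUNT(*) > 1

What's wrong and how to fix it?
Bug: COUNT(*) is an aggregate and cannot be used in WHERE

Fix: Group first, then use HAVING for the count condition

Corrected query:
SELECT name FROM students GROUP BY name HAVING COUNT(*) > 1

Result:
name 
-----
Alice
Hank 
Liam 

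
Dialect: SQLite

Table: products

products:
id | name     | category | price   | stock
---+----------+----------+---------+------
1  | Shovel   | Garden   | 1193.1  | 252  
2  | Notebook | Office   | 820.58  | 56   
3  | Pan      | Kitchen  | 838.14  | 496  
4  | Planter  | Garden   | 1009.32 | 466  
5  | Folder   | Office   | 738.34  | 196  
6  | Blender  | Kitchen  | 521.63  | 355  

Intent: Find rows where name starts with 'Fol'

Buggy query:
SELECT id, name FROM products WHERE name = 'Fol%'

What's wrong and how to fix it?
Bug: Wildcards only work with LIKE; '=' treats '%' as a literal character

Fix: Use LIKE for wildcard pattern matching

Corrected query:
SELECT id, name FROM products WHERE name LIKE 'Fol%'

Result:
id | name  
---+-------
5  | Folder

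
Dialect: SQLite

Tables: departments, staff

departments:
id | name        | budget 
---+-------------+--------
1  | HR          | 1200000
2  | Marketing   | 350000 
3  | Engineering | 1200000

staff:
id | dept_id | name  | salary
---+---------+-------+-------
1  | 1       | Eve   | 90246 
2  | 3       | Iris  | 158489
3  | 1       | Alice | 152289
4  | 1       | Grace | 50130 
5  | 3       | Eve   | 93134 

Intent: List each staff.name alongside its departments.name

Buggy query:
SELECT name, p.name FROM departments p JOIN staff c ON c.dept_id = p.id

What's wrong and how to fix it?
Bug: Both tables have a 'name' column; the unqualified reference is ambiguous

Fix: Prefix ambiguous columns with the table alias

Corrected query:
SELECT c.name, p.name FROM departments p JOIN staff c ON c.dept_id = p.id

Result:
name  | name       
------+------------
Eve   | HR         
Iris  | Engineering
Alice | HR         
Grace | HR         
Eve   | Engineering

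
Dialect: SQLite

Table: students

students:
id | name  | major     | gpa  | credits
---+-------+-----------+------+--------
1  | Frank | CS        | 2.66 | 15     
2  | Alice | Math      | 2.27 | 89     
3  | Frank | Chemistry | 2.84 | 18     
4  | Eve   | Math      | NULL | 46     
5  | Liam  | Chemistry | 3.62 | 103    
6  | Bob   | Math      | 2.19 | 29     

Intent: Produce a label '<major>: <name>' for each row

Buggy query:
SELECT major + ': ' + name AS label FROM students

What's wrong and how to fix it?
Bug: SQLite uses || for string concatenation; + coerces text to numbers (yielding 0)

Fix: Replace + with || to concatenate text

Corrected query:
SELECT major || ': ' || name AS label FROM students

Result:
label           
----------------
CS: Frank       
Math: Alice     
Chemistry: Frank
Math: Eve       
Chemistry: Liam 
Math: Bob       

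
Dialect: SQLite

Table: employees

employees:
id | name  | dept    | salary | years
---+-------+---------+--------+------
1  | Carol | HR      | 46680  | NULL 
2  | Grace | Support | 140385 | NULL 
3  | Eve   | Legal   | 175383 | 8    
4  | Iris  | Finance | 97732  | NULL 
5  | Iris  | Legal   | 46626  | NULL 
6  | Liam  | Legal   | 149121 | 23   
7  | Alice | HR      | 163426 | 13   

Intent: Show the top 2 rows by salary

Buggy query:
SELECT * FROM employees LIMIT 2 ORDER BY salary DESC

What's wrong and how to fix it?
Bug: LIMIT must come after ORDER BY

Fix: Swap the clauses: ORDER BY first, then LIMIT

Corrected query:
SELECT * FROM employees ORDER BY salary DESC LIMIT 2

Result:
id | name  | dept  | salary | years
---+-------+-------+--------+------
3  | Eve   | Legal | 175383 | 8    
7  | Alice | HR    | 163426 | 13   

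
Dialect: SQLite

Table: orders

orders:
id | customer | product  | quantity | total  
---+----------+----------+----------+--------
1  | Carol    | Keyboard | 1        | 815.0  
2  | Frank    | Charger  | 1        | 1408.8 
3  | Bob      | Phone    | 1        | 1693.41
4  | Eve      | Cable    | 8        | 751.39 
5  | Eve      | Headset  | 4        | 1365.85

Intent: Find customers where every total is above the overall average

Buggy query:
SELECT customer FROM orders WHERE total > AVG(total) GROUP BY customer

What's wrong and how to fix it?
Bug: AVG() is an aggregate; it can't sit directly in WHERE

Fix: Use a subquery for AVG and a HAVING MIN(...) filter so the condition holds for every row in the group

Corrected query:
SELECT customer FROM orders GROUP BY customer HAVING MIN(total) > (SELECT AVG(total) FROM orders)

Result:
customer
--------
Bob     
Frank   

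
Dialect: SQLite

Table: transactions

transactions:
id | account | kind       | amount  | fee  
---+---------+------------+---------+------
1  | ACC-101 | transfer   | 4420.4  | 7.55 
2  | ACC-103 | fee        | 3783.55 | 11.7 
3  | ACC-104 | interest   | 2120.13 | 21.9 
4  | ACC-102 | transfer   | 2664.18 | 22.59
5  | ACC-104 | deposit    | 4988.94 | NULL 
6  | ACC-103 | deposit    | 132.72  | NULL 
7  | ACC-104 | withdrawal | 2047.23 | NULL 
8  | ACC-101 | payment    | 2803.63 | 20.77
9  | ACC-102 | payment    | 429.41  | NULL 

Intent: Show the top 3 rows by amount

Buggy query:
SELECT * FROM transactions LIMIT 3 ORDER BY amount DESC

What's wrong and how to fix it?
Bug: ORDER BY cannot follow LIMIT; LIMIT is the final clause

Fix: Sort with ORDER BY, then apply LIMIT

Corrected query:
SELECT * FROM transactions ORDER BY amount DESC LIMIT 3

Result:
id | account | kind     | amount  | fee 
---+---------+----------+---------+-----
5  | ACC-104 | deposit  | 4988.94 | NULL
1  | ACC-101 | transfer | 4420.4  | 7.55
2  | ACC-103 | fee      | 3783.55 | 11.7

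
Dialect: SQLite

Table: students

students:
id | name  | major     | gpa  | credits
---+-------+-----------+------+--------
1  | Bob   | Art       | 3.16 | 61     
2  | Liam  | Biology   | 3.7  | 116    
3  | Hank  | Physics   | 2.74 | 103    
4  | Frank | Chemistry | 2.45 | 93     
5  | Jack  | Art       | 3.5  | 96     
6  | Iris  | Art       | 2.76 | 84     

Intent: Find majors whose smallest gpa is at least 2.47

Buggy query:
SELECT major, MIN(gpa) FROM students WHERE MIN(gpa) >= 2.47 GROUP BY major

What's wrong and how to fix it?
Bug: Aggregates like MIN are computed per group after WHERE runs

Fix: Use HAVING for the per-group MIN condition

Corrected query:
SELECT major, MIN(gpa) FROM students GROUP BY major HAVING MIN(gpa) >= 2.47

Result:
major   | MIN(gpa)
--------+---------
Art     | 2.76    
Biology | 3.7     
Physics | 2.74    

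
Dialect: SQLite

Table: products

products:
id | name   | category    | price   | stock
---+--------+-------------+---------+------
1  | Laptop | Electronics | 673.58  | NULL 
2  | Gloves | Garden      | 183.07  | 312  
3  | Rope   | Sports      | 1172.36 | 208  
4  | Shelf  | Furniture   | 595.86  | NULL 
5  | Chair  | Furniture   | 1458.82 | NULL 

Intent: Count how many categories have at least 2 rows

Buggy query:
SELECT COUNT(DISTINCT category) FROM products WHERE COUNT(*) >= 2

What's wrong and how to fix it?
Bug: COUNT(*) cannot appear in WHERE; the per-group count doesn't exist yet

Fix: Use a subquery that GROUPs and filters with HAVING, then count its rows

Corrected query:
SELECT COUNT(*) FROM (SELECT category FROM products GROUP BY category HAVING COUNT(*) >= 2)

Result:
COUNT(*)
--------
1       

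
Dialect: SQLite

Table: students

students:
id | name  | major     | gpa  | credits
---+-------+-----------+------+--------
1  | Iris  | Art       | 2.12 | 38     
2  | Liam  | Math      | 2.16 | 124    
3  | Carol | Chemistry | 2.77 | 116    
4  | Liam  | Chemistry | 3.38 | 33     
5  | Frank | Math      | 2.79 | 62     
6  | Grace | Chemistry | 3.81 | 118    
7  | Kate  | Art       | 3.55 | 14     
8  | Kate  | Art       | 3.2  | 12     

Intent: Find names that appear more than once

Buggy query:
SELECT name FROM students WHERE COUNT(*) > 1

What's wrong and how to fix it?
Bug: WHERE can't reference COUNT(*); aggregates are computed after WHERE

Fix: Group first, then use HAVING for the count condition

Corrected query:
SELECT name FROM students GROUP BY name HAVING COUNT(*) > 1

Result:
name
----
Kate
Liam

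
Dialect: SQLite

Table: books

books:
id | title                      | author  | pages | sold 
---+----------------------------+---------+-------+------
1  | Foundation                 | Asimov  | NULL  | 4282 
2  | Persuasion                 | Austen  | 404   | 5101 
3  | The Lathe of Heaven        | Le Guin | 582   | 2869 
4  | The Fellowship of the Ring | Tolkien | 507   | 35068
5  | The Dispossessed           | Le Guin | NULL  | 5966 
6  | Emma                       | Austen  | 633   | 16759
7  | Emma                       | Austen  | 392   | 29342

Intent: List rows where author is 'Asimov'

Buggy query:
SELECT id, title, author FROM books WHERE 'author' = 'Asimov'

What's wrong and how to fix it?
Bug: Single quotes denote string literals in SQL; the column name is being compared as a constant string

Fix: Reference the column as author without single quotes

Corrected query:
SELECT id, title, author FROM books WHERE author = 'Asimov'

Result:
id | title      | author
---+------------+-------
1  | Foundation | Asimov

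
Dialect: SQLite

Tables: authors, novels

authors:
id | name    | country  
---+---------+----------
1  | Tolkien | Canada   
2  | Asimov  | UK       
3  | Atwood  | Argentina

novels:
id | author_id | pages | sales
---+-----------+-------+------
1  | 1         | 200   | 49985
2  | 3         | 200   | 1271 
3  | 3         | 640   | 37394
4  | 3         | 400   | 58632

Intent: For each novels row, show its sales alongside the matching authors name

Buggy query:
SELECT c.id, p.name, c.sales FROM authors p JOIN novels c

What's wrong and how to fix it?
Bug: JOIN with no ON clause produces a cartesian product; every novels row pairs with every authors row

Fix: Add ON c.author_id = p.id to the JOIN

Corrected query:
SELECT c.id, p.name, c.sales FROM authors p JOIN novels c ON c.author_id = p.id

Result:
id | name    | sales
---+---------+------
1  | Tolkien | 49985
2  | Atwood  | 1271 
3  | Atwood  | 37394
4  | Atwood  | 58632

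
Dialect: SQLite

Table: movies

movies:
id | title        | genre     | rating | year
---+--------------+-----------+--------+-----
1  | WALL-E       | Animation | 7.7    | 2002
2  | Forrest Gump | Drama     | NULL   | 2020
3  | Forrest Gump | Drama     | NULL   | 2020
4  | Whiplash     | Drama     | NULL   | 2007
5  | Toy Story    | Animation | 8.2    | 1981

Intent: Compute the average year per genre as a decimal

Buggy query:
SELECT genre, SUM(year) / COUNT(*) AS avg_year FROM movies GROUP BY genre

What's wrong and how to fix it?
Bug: SUM(year) and COUNT(*) are both integers; the division truncates the fractional part

Fix: Multiply by 1.0 (or CAST to REAL) to force floating-point division

Corrected query:
SELECT genre, SUM(year) * 1.0 / COUNT(*) AS avg_year FROM movies GROUP BY genre

Result:
genre     | avg_year   
----------+------------
Animation | 1991.5     
Drama     | 2015.666667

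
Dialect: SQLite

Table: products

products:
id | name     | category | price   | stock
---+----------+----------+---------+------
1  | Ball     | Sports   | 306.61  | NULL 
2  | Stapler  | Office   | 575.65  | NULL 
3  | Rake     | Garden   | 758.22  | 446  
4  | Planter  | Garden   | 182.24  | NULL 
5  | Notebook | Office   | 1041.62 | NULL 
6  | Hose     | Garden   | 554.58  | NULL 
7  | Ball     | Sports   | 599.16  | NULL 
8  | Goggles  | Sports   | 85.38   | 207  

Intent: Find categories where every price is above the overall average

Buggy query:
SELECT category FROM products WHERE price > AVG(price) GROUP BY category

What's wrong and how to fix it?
Bug: AVG() is an aggregate; it can't sit directly in WHERE

Fix: Use a subquery for AVG and a HAVING MIN(...) filter so the condition holds for every row in the group

Corrected query:
SELECT category FROM products GROUP BY category HAVING MIN(price) > (SELECT AVG(price) FROM products)

Result:
category
--------
Office  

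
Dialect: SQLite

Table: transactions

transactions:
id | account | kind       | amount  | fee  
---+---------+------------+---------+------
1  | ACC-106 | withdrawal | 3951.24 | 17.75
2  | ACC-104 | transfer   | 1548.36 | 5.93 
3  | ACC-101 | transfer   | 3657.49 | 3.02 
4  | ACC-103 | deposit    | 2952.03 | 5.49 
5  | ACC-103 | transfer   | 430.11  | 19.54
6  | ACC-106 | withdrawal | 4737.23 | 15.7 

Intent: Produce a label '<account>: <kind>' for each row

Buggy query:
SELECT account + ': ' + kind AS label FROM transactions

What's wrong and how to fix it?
Bug: '+' is numeric addition; on text columns SQLite converts them to 0 instead of concatenating

Fix: Replace + with || to concatenate text

Corrected query:
SELECT account || ': ' || kind AS label FROM transactions

Result:
label              
-------------------
ACC-106: withdrawal
ACC-104: transfer  
ACC-101: transfer  
ACC-103: deposit   
ACC-103: transfer  
ACC-106: withdrawal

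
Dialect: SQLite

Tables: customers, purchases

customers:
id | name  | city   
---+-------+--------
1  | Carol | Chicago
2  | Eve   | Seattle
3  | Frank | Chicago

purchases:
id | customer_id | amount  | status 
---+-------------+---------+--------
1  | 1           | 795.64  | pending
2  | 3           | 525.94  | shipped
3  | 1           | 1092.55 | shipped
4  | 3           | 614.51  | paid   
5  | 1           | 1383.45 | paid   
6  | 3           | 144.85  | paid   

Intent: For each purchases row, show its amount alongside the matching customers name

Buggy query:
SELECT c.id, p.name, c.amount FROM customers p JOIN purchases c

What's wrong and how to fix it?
Bug: Missing join condition: each purchases row is matched to all customers rows instead of just its own

Fix: Specify the join condition linking the foreign key to the parent id

Corrected query:
SELECT c.id, p.name, c.amount FROM customers p JOIN purchases c ON c.customer_id = p.id

Result:
id | name  | amount 
---+-------+--------
1  | Carol | 795.64 
2  | Frank | 525.94 
3  | Carol | 1092.55
4  | Frank | 614.51 
5  | Carol | 1383.45
6  | Frank | 144.85 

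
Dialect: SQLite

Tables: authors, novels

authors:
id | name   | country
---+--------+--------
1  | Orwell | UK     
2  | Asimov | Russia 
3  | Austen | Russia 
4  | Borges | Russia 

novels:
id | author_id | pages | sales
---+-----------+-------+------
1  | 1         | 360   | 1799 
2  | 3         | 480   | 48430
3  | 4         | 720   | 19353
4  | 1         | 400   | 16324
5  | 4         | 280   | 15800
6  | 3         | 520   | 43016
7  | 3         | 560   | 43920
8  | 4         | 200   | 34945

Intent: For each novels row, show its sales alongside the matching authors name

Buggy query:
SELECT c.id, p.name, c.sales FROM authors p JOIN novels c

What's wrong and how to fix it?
Bug: JOIN with no ON clause produces a cartesian product; every novels row pairs with every authors row

Fix: Specify the join condition linking the foreign key to the parent id

Corrected query:
SELECT c.id, p.name, c.sales FROM authors p JOIN novels c ON c.author_id = p.id

Result:
id | name   | sales
---+--------+------
1  | Orwell | 1799 
2  | Austen | 48430
3  | Borges | 19353
4  | Orwell | 16324
5  | Borges | 15800
6  | Austen | 43016
7  | Austen | 43920
8  | Borges | 34945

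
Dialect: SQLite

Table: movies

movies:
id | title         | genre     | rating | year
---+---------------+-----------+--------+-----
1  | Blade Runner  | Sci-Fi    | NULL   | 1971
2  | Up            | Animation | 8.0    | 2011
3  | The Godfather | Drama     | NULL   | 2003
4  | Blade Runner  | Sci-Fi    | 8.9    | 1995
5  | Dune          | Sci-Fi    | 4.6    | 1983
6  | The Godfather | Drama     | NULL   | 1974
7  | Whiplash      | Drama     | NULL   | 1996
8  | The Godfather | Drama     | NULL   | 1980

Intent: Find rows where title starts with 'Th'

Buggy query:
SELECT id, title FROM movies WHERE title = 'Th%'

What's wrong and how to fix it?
Bug: Wildcards only work with LIKE; '=' treats '%' as a literal character

Fix: Use LIKE for wildcard pattern matching

Corrected query:
SELECT id, title FROM movies WHERE title LIKE 'Th%'

Result:
id | title        
---+--------------
3  | The Godfather
6  | The Godfather
8  | The Godfather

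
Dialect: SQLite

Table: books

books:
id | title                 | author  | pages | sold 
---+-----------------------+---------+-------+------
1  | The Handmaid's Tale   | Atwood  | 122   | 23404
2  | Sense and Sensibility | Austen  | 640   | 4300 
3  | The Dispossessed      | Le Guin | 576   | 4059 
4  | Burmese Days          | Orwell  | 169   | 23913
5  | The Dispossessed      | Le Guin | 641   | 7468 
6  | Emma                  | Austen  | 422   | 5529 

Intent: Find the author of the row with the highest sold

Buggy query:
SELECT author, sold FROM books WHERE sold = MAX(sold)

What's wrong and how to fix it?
Bug: WHERE is evaluated per row; an aggregate over the whole table isn't defined there

Fix: Use a subquery: WHERE sold = (SELECT MAX(sold) FROM books)

Corrected query:
SELECT author, sold FROM books WHERE sold = (SELECT MAX(sold) FROM books)

Result:
author | sold 
-------+------
Orwell | 23913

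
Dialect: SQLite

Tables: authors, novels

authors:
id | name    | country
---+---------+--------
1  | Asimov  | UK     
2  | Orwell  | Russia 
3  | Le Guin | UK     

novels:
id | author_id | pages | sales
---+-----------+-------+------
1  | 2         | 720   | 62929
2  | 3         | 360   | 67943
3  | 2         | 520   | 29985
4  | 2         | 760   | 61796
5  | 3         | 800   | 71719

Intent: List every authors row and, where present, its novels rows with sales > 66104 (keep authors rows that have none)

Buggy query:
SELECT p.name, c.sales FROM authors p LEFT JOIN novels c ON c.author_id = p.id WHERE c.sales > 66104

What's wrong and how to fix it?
Bug: Filtering c.sales in WHERE discards the NULL rows produced by LEFT JOIN, turning it into an inner join

Fix: Put 'c.sales > 66104' in the JOIN's ON clause instead of WHERE

Corrected query:
SELECT p.name, c.sales FROM authors p LEFT JOIN novels c ON c.author_id = p.id AND c.sales > 66104

Result:
name    | sales
--------+------
Asimov  | NULL 
Orwell  | NULL 
Le Guin | 67943
Le Guin | 71719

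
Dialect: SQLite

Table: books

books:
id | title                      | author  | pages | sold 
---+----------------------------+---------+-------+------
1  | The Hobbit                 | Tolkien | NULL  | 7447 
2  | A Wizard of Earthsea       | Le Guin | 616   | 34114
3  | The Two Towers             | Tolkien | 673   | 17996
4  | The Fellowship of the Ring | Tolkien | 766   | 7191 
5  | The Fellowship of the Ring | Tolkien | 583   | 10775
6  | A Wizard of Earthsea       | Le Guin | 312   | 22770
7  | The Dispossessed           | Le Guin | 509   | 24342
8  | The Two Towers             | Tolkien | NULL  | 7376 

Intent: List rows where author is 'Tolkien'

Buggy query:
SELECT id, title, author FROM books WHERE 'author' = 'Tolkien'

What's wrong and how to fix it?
Bug: Single quotes denote string literals in SQL; the column name is being compared as a constant string

Fix: Remove the quotes around the column name (or use double quotes for an identifier)

Corrected query:
SELECT id, title, author FROM books WHERE author = 'Tolkien'

Result:
id | title                      | author 
---+----------------------------+--------
1  | The Hobbit                 | Tolkien
3  | The Two Towers             | Tolkien
4  | The Fellowship of the Ring | Tolkien
5  | The Fellowship of the Ring | Tolkien
8  | The Two Towers             | Tolkien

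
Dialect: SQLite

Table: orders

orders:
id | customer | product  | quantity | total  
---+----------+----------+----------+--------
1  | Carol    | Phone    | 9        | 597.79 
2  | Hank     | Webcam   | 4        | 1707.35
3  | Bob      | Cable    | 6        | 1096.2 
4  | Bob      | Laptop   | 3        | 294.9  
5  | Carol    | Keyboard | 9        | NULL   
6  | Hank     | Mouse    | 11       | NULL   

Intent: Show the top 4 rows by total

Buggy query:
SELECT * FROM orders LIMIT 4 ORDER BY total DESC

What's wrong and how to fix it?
Bug: ORDER BY cannot follow LIMIT; LIMIT is the final clause

Fix: Swap the clauses: ORDER BY first, then LIMIT

Corrected query:
SELECT * FROM orders ORDER BY total DESC LIMIT 4

Result:
id | customer | product | quantity | total  
---+----------+---------+----------+--------
2  | Hank     | Webcam  | 4        | 1707.35
3  | Bob      | Cable   | 6        | 1096.2 
1  | Carol    | Phone   | 9        | 597.79 
4  | Bob      | Laptop  | 3        | 294.9  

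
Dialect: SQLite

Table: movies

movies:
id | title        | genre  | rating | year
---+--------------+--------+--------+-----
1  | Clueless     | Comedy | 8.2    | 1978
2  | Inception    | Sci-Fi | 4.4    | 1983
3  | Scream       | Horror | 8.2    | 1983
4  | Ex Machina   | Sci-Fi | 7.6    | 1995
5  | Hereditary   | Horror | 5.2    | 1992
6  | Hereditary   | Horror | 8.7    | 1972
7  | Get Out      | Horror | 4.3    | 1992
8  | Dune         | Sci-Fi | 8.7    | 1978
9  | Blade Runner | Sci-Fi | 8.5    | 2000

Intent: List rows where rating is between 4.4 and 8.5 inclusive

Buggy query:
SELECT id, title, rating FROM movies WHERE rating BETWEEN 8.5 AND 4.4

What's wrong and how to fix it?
Bug: BETWEEN expects the lower bound first; with 8.5 AND 4.4 the range is empty

Fix: Write BETWEEN 4.4 AND 8.5

Corrected query:
SELECT id, title, rating FROM movies WHERE rating BETWEEN 4.4 AND 8.5

Result:
id | title        | rating
---+--------------+-------
1  | Clueless     | 8.2   
2  | Inception    | 4.4   
3  | Scream       | 8.2   
4  | Ex Machina   | 7.6   
5  | Hereditary   | 5.2   
9  | Blade Runner | 8.5   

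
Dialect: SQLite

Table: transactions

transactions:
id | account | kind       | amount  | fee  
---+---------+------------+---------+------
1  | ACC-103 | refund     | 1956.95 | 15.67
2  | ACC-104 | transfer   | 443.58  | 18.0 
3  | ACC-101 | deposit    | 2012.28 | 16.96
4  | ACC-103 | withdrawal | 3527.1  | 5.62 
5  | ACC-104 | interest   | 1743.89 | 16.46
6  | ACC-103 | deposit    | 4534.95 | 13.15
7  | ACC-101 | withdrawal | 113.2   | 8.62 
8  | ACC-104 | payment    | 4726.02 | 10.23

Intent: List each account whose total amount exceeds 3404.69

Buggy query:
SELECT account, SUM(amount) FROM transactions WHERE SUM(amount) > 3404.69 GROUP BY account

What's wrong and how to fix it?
Bug: WHERE runs before GROUP BY, so aggregates aren't available there

Fix: Use HAVING (which filters groups after aggregation) instead of WHERE

Corrected query:
SELECT account, SUM(amount) FROM transactions GROUP BY account HAVING SUM(amount) > 3404.69

Result:
account | SUM(amount)
--------+------------
ACC-103 | 10019      
ACC-104 | 6913.49    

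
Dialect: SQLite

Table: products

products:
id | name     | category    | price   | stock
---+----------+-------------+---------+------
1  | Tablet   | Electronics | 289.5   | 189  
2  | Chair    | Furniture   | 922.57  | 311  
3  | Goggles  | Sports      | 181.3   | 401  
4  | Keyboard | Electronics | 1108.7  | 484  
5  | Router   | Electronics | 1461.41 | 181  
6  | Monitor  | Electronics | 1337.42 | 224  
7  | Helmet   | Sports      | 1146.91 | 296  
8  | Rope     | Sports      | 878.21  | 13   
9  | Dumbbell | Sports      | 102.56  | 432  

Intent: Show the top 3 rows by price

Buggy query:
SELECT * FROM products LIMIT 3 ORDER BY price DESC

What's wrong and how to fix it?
Bug: LIMIT must come after ORDER BY

Fix: Swap the clauses: ORDER BY first, then LIMIT

Corrected query:
SELECT * FROM products ORDER BY price DESC LIMIT 3

Result:
id | name    | category    | price   | stock
---+---------+-------------+---------+------
5  | Router  | Electronics | 1461.41 | 181  
6  | Monitor | Electronics | 1337.42 | 224  
7  | Helmet  | Sports      | 1146.91 | 296  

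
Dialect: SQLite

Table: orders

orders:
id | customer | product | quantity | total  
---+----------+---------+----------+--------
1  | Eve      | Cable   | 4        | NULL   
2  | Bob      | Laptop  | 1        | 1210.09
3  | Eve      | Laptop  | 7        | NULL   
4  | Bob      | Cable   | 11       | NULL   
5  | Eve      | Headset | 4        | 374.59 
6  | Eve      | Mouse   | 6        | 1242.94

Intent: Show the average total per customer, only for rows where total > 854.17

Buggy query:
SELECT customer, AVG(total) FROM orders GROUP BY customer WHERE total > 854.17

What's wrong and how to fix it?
Bug: Row-level WHERE must come before GROUP BY in the clause order

Fix: Place WHERE between FROM and GROUP BY

Corrected query:
SELECT customer, AVG(total) FROM orders WHERE total > 854.17 GROUP BY customer

Result:
customer | AVG(total)
---------+-----------
Bob      | 1210.09   
Eve      | 1242.94   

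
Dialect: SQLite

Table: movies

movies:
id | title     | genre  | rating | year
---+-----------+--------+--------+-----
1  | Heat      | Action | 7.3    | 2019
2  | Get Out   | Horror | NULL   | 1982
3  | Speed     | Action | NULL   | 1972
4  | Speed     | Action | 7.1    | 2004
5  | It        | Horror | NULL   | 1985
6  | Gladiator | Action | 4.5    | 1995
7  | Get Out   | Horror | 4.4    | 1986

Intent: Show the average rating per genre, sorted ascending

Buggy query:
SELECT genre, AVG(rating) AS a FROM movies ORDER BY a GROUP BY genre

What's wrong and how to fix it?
Bug: GROUP BY must precede ORDER BY

Fix: Reorder: SELECT … FROM … GROUP BY … ORDER BY …

Corrected query:
SELECT genre, AVG(rating) AS a FROM movies GROUP BY genre ORDER BY a

Result:
genre  | a  
-------+----
Horror | 4.4
Action | 6.3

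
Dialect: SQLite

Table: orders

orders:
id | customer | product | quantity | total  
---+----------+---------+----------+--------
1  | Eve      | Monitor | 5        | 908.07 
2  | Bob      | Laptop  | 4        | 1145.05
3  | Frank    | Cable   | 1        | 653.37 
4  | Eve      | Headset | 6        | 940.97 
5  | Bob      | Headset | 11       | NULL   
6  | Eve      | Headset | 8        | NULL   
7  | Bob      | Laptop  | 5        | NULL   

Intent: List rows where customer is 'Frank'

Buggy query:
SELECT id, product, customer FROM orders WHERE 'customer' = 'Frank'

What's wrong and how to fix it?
Bug: 'customer' in single quotes is a string literal, not the column; the comparison is literal-vs-literal and never true

Fix: Remove the quotes around the column name (or use double quotes for an identifier)

Corrected query:
SELECT id, product, customer FROM orders WHERE customer = 'Frank'

Result:
id | product | customer
---+---------+---------
3  | Cable   | Frank   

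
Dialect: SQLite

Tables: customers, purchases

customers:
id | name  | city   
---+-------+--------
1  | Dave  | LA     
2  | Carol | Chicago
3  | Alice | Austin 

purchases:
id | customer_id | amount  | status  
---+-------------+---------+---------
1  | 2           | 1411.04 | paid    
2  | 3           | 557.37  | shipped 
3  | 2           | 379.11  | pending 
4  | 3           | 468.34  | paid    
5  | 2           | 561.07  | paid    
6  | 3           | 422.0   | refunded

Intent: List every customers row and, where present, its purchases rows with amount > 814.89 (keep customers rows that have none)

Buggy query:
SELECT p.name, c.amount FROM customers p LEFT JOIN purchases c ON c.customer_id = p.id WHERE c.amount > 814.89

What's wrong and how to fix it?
Bug: Filtering c.amount in WHERE discards the NULL rows produced by LEFT JOIN, turning it into an inner join

Fix: Put 'c.amount > 814.89' in the JOIN's ON clause instead of WHERE

Corrected query:
SELECT p.name, c.amount FROM customers p LEFT JOIN purchases c ON c.customer_id = p.id AND c.amount > 814.89

Result:
name  | amount 
------+--------
Dave  | NULL   
Carol | 1411.04
Alice | NULL   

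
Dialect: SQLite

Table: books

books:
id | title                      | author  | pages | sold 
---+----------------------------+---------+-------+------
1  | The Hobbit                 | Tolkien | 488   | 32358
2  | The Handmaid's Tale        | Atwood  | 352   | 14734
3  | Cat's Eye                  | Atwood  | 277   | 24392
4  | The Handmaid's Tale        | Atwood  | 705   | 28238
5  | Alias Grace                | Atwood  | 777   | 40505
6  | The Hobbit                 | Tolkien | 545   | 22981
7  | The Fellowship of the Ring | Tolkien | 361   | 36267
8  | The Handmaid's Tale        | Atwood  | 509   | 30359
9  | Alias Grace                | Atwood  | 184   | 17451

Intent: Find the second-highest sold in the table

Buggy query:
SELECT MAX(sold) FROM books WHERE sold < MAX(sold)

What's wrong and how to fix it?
Bug: The inner MAX is an aggregate inside WHERE, which is not allowed

Fix: Put the inner MAX in a scalar subquery

Corrected query:
SELECT MAX(sold) FROM books WHERE sold < (SELECT MAX(sold) FROM books)

Result:
MAX(sold)
---------
36267    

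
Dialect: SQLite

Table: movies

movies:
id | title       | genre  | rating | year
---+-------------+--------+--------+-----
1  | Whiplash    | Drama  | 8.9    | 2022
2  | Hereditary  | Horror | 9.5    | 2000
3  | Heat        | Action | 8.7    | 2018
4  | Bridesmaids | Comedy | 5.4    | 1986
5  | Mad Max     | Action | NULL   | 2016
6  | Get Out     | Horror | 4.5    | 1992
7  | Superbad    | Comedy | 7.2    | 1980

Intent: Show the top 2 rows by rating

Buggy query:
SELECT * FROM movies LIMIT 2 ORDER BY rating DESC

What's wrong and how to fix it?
Bug: LIMIT must come after ORDER BY

Fix: Swap the clauses: ORDER BY first, then LIMIT

Corrected query:
SELECT * FROM movies ORDER BY rating DESC LIMIT 2

Result:
id | title      | genre  | rating | year
---+------------+--------+--------+-----
2  | Hereditary | Horror | 9.5    | 2000
1  | Whiplash   | Drama  | 8.9    | 2022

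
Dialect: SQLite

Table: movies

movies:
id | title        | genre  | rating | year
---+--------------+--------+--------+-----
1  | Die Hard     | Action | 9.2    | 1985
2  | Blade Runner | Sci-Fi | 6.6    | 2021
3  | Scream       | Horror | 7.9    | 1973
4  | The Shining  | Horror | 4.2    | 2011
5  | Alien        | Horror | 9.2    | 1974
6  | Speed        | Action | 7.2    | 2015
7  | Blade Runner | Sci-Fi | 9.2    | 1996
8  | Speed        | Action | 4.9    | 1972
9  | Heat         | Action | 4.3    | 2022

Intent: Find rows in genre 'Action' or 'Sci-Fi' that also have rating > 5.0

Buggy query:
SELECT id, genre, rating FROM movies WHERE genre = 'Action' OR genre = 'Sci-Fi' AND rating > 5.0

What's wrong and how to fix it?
Bug: AND binds tighter than OR, so this parses as genre = 'Action' OR (genre = 'Sci-Fi' AND rating > 5.0)

Fix: Add parentheses around the OR so the AND applies to both alternatives

Corrected query:
SELECT id, genre, rating FROM movies WHERE (genre = 'Action' OR genre = 'Sci-Fi') AND rating > 5.0

Result:
id | genre  | rating
---+--------+-------
1  | Action | 9.2   
2  | Sci-Fi | 6.6   
6  | Action | 7.2   
7  | Sci-Fi | 9.2   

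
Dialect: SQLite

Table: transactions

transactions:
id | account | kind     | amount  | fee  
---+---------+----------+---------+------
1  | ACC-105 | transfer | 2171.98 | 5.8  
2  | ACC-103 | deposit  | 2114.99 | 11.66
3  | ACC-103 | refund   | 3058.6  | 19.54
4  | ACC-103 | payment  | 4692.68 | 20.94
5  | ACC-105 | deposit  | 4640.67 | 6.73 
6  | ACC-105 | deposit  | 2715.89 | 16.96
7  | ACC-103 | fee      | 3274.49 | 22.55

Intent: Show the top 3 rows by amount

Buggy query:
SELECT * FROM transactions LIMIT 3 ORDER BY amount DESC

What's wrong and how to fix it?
Bug: LIMIT must come after ORDER BY

Fix: Swap the clauses: ORDER BY first, then LIMIT

Corrected query:
SELECT * FROM transactions ORDER BY amount DESC LIMIT 3

Result:
id | account | kind    | amount  | fee  
---+---------+---------+---------+------
4  | ACC-103 | payment | 4692.68 | 20.94
5  | ACC-105 | deposit | 4640.67 | 6.73 
7  | ACC-103 | fee     | 3274.49 | 22.55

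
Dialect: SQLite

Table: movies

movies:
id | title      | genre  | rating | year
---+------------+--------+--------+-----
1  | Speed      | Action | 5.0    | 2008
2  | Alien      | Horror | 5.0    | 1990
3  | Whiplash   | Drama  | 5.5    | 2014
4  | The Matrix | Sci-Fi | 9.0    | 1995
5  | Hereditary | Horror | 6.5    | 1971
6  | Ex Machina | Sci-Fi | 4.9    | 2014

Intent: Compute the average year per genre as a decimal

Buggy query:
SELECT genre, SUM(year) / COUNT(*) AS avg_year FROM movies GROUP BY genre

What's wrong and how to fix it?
Bug: Both operands are integers, so '/' performs integer division and truncates

Fix: Cast one side to REAL so the division keeps the fractional part

Corrected query:
SELECT genre, SUM(year) * 1.0 / COUNT(*) AS avg_year FROM movies GROUP BY genre

Result:
genre  | avg_year
-------+---------
Action | 2008    
Drama  | 2014    
Horror | 1980.5  
Sci-Fi | 2004.5  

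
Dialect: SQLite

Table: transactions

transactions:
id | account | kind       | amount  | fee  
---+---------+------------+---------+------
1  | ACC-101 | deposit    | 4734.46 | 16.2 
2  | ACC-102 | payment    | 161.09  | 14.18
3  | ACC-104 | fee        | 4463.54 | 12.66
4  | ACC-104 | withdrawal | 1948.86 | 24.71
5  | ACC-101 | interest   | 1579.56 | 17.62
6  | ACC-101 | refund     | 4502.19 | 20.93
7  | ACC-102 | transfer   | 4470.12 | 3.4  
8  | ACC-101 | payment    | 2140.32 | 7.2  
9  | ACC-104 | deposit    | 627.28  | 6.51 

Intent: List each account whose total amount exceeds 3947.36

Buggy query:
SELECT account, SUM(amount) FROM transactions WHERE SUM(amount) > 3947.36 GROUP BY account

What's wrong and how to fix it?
Bug: SUM(amount) is an aggregate, but WHERE filters rows before aggregation

Fix: Use HAVING (which filters groups after aggregation) instead of WHERE

Corrected query:
SELECT account, SUM(amount) FROM transactions GROUP BY account HAVING SUM(amount) > 3947.36

Result:
account | SUM(amount)
--------+------------
ACC-101 | 12956.53   
ACC-102 | 4631.21    
ACC-104 | 7039.68    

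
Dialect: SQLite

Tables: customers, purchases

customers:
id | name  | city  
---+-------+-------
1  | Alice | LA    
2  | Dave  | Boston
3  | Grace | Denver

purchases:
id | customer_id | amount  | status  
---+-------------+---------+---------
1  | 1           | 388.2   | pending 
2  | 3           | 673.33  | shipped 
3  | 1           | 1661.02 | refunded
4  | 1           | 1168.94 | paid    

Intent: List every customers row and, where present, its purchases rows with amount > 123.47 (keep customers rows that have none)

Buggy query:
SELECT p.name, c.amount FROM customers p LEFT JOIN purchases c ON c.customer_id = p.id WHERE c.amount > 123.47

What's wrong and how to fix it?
Bug: A WHERE condition on the right-hand table after LEFT JOIN drops unmatched parents

Fix: Put 'c.amount > 123.47' in the JOIN's ON clause instead of WHERE

Corrected query:
SELECT p.name, c.amount FROM customers p LEFT JOIN purchases c ON c.customer_id = p.id AND c.amount > 123.47

Result:
name  | amount 
------+--------
Alice | 388.2  
Alice | 1168.94
Alice | 1661.02
Dave  | NULL   
Grace | 673.33 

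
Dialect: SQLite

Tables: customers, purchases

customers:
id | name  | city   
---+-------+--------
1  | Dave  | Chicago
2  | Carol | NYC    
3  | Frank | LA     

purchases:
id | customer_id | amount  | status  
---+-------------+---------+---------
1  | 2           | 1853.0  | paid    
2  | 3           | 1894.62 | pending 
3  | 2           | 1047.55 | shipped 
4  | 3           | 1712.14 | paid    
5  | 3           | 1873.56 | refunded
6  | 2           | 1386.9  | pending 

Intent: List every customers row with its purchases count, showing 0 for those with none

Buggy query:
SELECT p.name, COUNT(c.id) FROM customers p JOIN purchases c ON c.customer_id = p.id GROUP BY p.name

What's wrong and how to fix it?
Bug: INNER JOIN drops customers rows that have no matching purchases rows

Fix: Use LEFT JOIN so parents without children still appear (COUNT(c.id) gives 0)

Corrected query:
SELECT p.name, COUNT(c.id) FROM customers p LEFT JOIN purchases c ON c.customer_id = p.id GROUP BY p.name

Result:
name  | COUNT(c.id)
------+------------
Carol | 3          
Dave  | 0          
Frank | 3          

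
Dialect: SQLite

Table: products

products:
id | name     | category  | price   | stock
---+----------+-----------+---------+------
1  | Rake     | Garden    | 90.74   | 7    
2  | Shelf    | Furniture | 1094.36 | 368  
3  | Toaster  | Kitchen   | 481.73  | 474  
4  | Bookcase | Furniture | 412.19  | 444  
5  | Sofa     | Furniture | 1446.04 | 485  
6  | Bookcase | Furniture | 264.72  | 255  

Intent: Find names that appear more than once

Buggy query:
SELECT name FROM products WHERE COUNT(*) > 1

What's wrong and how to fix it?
Bug: COUNT(*) is an aggregate and cannot be used in WHERE

Fix: Group first, then use HAVING for the count condition

Corrected query:
SELECT name FROM products GROUP BY name HAVING COUNT(*) > 1

Result:
name    
--------
Bookcase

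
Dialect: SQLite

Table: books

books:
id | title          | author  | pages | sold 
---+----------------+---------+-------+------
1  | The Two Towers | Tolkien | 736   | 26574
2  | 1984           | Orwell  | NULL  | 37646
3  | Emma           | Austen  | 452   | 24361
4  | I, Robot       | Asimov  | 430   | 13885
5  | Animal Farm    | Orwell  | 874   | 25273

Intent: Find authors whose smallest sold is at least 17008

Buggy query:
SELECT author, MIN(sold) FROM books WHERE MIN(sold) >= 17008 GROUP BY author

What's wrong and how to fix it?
Bug: Aggregates like MIN are computed per group after WHERE runs

Fix: Replace WHERE with HAVING after the GROUP BY

Corrected query:
SELECT author, MIN(sold) FROM books GROUP BY author HAVING MIN(sold) >= 17008

Result:
author  | MIN(sold)
--------+----------
Austen  | 24361    
Orwell  | 25273    
Tolkien | 26574    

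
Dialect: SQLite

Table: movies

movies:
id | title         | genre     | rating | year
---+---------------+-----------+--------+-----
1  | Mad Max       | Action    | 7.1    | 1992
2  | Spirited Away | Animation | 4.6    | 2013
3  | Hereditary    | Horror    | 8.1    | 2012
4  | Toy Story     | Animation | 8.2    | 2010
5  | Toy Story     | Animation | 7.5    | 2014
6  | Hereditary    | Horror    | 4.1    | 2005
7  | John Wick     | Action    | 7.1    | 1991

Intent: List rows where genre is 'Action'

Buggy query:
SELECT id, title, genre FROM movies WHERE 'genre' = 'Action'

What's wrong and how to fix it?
Bug: Single quotes denote string literals in SQL; the column name is being compared as a constant string

Fix: Reference the column as genre without single quotes

Corrected query:
SELECT id, title, genre FROM movies WHERE genre = 'Action'

Result:
id | title     | genre 
---+-----------+-------
1  | Mad Max   | Action
7  | John Wick | Action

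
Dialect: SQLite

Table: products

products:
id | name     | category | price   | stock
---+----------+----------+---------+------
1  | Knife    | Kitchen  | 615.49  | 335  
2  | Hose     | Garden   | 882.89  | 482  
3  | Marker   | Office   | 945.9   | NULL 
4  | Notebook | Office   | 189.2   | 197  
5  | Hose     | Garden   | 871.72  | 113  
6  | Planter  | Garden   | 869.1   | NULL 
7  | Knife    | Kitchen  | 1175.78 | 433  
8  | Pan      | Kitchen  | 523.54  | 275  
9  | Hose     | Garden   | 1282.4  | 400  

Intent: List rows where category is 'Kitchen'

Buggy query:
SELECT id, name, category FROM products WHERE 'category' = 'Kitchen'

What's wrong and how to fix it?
Bug: Single quotes denote string literals in SQL; the column name is being compared as a constant string

Fix: Reference the column as category without single quotes

Corrected query:
SELECT id, name, category FROM products WHERE category = 'Kitchen'

Result:
id | name  | category
---+-------+---------
1  | Knife | Kitchen 
7  | Knife | Kitchen 
8  | Pan   | Kitchen 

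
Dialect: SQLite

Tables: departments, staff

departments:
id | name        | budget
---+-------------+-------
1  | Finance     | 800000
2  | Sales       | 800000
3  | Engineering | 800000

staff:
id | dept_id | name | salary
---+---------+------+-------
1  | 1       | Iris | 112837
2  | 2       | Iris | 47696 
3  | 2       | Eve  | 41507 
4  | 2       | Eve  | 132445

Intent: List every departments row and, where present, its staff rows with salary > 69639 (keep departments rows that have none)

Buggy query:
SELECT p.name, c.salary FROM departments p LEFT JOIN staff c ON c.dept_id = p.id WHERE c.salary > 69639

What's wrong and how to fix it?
Bug: A WHERE condition on the right-hand table after LEFT JOIN drops unmatched parents

Fix: Move the right-table condition into the ON clause so unmatched parents are kept

Corrected query:
SELECT p.name, c.salary FROM departments p LEFT JOIN staff c ON c.dept_id = p.id AND c.salary > 69639

Result:
name        | salary
------------+-------
Finance     | 112837
Sales       | 132445
Engineering | NULL  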